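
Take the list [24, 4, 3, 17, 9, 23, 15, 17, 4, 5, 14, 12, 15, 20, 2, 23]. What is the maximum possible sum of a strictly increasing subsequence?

88

Let S[i] be the best sum of a strictly increasing subsequence ending at i:
i:      1  2  3  4  5  6  7  8  9 10 11 12 13 14 15 16
a[i]:  24  4  3 17  9 23 15 17  4  5 14 12 15 20  2 23
S:     24  4  3 21 13 44 28 45  7 12 27 25 42 65  2 88
Maximum is 88 (e.g. 4 + 9 + 15 + 17 + 20 + 23).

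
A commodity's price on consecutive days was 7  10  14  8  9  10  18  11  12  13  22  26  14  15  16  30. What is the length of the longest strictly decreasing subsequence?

2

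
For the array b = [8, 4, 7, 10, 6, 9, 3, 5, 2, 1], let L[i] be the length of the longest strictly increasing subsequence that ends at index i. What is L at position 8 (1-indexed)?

dp[i] = 1 + max{dp[j] : j<i, b[j]<b[i]} (or 1 if no such j):
i:      1  2  3  4  5  6  7  8  9 10
b[i]:   8  4  7 10  6  9  3  5  2  1
dp:     1  1  2  3  2  3  1  2  1  1
At index 8 the value is 2.

2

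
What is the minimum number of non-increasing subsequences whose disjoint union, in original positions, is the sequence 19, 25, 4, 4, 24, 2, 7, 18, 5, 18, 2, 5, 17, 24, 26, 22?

5

The minimum number of non-increasing subsequences covering a sequence equals the length of its longest strictly increasing subsequence.
LIS length is 5 (e.g. 4, 7, 18, 24, 26), so 5 piles are needed.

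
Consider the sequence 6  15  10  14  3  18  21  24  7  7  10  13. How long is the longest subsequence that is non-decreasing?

Let dp[i] be the length of the longest such subsequence ending at index i:
i:      1  2  3  4  5  6  7  8  9 10 11 12
a[i]:   6 15 10 14  3 18 21 24  7  7 10 13
dp:     1  2  2  3  1  4  5  6  2  3  4  5
Maximum dp value is 6.

6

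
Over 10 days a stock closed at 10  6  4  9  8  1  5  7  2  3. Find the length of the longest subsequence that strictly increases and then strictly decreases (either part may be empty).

5

inc[i] = longest strictly increasing subsequence ending at i; dec[i] = longest strictly decreasing subsequence starting at i:
i:      1  2  3  4  5  6  7  8  9 10
a[i]:  10  6  4  9  8  1  5  7  2  3
inc:    1  1  1  2  2  1  2  3  2  3
dec:    5  3  2  4  3  1  2  2  1  1
Best peak at i=1 (value 10): inc=1, dec=5, length 1+5−1 = 5.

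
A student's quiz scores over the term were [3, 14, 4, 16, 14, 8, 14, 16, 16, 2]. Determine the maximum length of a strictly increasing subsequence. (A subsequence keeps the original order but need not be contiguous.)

5

Track the smallest tail for each achievable length (strict):
3 → extends → [3]
14 → extends → [3, 14]
4 → replaces 14 → [3, 4]
16 → extends → [3, 4, 16]
14 → replaces 16 → [3, 4, 14]
8 → replaces 14 → [3, 4, 8]
14 → extends → [3, 4, 8, 14]
16 → extends → [3, 4, 8, 14, 16]
16 → already a tail → [3, 4, 8, 14, 16]
2 → replaces 3 → [2, 4, 8, 14, 16]
Five tails, so the longest strictly increasing subsequence has length 5 (e.g. 3, 4, 8, 14, 16).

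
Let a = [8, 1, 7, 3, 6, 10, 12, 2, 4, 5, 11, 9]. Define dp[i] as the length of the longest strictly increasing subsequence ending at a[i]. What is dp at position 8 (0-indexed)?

dp[i] = 1 + max{dp[j] : j<i, a[j]<a[i]} (or 1 if no such j):
i:      0  1  2  3  4  5  6  7  8  9 10 11
a[i]:   8  1  7  3  6 10 12  2  4  5 11  9
dp:     1  1  2  2  3  4  5  2  3  4  5  5
At index 8 the value is 3.

3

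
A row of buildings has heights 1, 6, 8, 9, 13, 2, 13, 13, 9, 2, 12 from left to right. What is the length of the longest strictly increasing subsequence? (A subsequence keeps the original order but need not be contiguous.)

Let dp[i] be the length of the longest such subsequence ending at index i:
i:      1  2  3  4  5  6  7  8  9 10 11
a[i]:   1  6  8  9 13  2 13 13  9  2 12
dp:     1  2  3  4  5  2  5  5  4  2  5
Maximum dp value is 5.

5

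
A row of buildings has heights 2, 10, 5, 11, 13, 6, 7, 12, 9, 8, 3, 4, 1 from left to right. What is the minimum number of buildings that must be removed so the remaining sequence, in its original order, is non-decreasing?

8

Fewest deletions = n − (longest non-decreasing subsequence).
Patience tails:
2 → extends → [2]
10 → extends → [2, 10]
5 → replaces 10 → [2, 5]
11 → extends → [2, 5, 11]
13 → extends → [2, 5, 11, 13]
6 → replaces 11 → [2, 5, 6, 13]
7 → replaces 13 → [2, 5, 6, 7]
12 → extends → [2, 5, 6, 7, 12]
9 → replaces 12 → [2, 5, 6, 7, 9]
8 → replaces 9 → [2, 5, 6, 7, 8]
3 → replaces 5 → [2, 3, 6, 7, 8]
4 → replaces 6 → [2, 3, 4, 7, 8]
1 → replaces 2 → [1, 3, 4, 7, 8]
Longest non-decreasing subsequence has length 5, so deletions = 13 − 5 = 8.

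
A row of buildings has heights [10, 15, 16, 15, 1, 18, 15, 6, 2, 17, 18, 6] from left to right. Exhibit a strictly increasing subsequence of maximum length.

Patience tails give the LIS length; then backtrack through the dp parents:
10 → extends → [10]
15 → extends → [10, 15]
16 → extends → [10, 15, 16]
15 → already a tail → [10, 15, 16]
1 → replaces 10 → [1, 15, 16]
18 → extends → [1, 15, 16, 18]
15 → already a tail → [1, 15, 16, 18]
6 → replaces 15 → [1, 6, 16, 18]
2 → replaces 6 → [1, 2, 16, 18]
17 → replaces 18 → [1, 2, 16, 17]
18 → extends → [1, 2, 16, 17, 18]
6 → replaces 16 → [1, 2, 6, 17, 18]
Length 5; one witness is 10, 15, 16, 17, 18.

10, 15, 16, 17, 18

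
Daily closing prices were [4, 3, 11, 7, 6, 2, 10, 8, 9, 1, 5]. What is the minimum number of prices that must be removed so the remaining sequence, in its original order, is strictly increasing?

7

Fewest deletions = n − (longest strictly increasing subsequence).
i:      1  2  3  4  5  6  7  8  9 10 11
a[i]:   4  3 11  7  6  2 10  8  9  1  5
dp:     1  1  2  2  2  1  3  3  4  1  2
max dp = 4, so deletions = 11 − 4 = 7.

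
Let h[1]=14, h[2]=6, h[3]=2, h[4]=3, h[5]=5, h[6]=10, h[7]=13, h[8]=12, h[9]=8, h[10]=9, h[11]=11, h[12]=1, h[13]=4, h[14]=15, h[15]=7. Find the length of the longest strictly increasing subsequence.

7

Track the smallest tail for each achievable length (strict):
14 → extends → [14]
6 → replaces 14 → [6]
2 → replaces 6 → [2]
3 → extends → [2, 3]
5 → extends → [2, 3, 5]
10 → extends → [2, 3, 5, 10]
13 → extends → [2, 3, 5, 10, 13]
12 → replaces 13 → [2, 3, 5, 10, 12]
8 → replaces 10 → [2, 3, 5, 8, 12]
9 → replaces 12 → [2, 3, 5, 8, 9]
11 → extends → [2, 3, 5, 8, 9, 11]
1 → replaces 2 → [1, 3, 5, 8, 9, 11]
4 → replaces 5 → [1, 3, 4, 8, 9, 11]
15 → extends → [1, 3, 4, 8, 9, 11, 15]
7 → replaces 8 → [1, 3, 4, 7, 9, 11, 15]
Seven tails, so the longest strictly increasing subsequence has length 7 (e.g. 2, 3, 5, 8, 9, 11, 15).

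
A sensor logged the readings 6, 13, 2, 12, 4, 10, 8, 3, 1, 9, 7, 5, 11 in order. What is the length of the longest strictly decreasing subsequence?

6

Let dp[i] be the longest strictly decreasing subsequence ending at i:
i:      1  2  3  4  5  6  7  8  9 10 11 12 13
a[i]:   6 13  2 12  4 10  8  3  1  9  7  5 11
dp:     1  1  2  2  3  3  4  5  6  4  5  6  3
Maximum is 6.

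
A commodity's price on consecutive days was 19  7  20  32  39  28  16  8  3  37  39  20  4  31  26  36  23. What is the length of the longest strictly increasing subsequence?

Track the smallest tail for each achievable length (strict):
19 → extends → [19]
7 → replaces 19 → [7]
20 → extends → [7, 20]
32 → extends → [7, 20, 32]
39 → extends → [7, 20, 32, 39]
28 → replaces 32 → [7, 20, 28, 39]
16 → replaces 20 → [7, 16, 28, 39]
8 → replaces 16 → [7, 8, 28, 39]
3 → replaces 7 → [3, 8, 28, 39]
37 → replaces 39 → [3, 8, 28, 37]
39 → extends → [3, 8, 28, 37, 39]
20 → replaces 28 → [3, 8, 20, 37, 39]
4 → replaces 8 → [3, 4, 20, 37, 39]
31 → replaces 37 → [3, 4, 20, 31, 39]
26 → replaces 31 → [3, 4, 20, 26, 39]
36 → replaces 39 → [3, 4, 20, 26, 36]
23 → replaces 26 → [3, 4, 20, 23, 36]
Five tails, so the longest strictly increasing subsequence has length 5 (e.g. 19, 20, 32, 37, 39).

5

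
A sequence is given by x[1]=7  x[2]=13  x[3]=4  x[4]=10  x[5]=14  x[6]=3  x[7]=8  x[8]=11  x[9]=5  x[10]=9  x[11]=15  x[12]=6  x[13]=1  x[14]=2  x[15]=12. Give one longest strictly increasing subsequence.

7, 13, 14, 15

Patience tails give the LIS length; then backtrack through the dp parents:
7 → extends → [7]
13 → extends → [7, 13]
4 → replaces 7 → [4, 13]
10 → replaces 13 → [4, 10]
14 → extends → [4, 10, 14]
3 → replaces 4 → [3, 10, 14]
8 → replaces 10 → [3, 8, 14]
11 → replaces 14 → [3, 8, 11]
5 → replaces 8 → [3, 5, 11]
9 → replaces 11 → [3, 5, 9]
15 → extends → [3, 5, 9, 15]
6 → replaces 9 → [3, 5, 6, 15]
1 → replaces 3 → [1, 5, 6, 15]
2 → replaces 5 → [1, 2, 6, 15]
12 → replaces 15 → [1, 2, 6, 12]
Length 4; one witness is 7, 13, 14, 15.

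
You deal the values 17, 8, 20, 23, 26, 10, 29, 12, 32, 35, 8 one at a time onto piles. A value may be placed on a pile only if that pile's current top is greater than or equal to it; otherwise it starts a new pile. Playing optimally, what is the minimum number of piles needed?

7

The minimum number of non-increasing subsequences covering a sequence equals the length of its longest strictly increasing subsequence.
LIS length is 7 (e.g. 17, 20, 23, 26, 29, 32, 35), so 7 piles are needed.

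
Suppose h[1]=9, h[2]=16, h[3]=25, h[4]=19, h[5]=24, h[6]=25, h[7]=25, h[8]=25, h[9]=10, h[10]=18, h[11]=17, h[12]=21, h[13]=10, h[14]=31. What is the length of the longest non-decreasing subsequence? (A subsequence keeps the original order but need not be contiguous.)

Track the smallest tail for each achievable length (allowing ties):
9 → extends → [9]
16 → extends → [9, 16]
25 → extends → [9, 16, 25]
19 → replaces 25 → [9, 16, 19]
24 → extends → [9, 16, 19, 24]
25 → extends → [9, 16, 19, 24, 25]
25 → extends → [9, 16, 19, 24, 25, 25]
25 → extends → [9, 16, 19, 24, 25, 25, 25]
10 → replaces 16 → [9, 10, 19, 24, 25, 25, 25]
18 → replaces 19 → [9, 10, 18, 24, 25, 25, 25]
17 → replaces 18 → [9, 10, 17, 24, 25, 25, 25]
21 → replaces 24 → [9, 10, 17, 21, 25, 25, 25]
10 → replaces 17 → [9, 10, 10, 21, 25, 25, 25]
31 → extends → [9, 10, 10, 21, 25, 25, 25, 31]
Eight tails, so the longest non-decreasing subsequence has length 8 (e.g. 9, 16, 19, 24, 25, 25, 25, 31).

8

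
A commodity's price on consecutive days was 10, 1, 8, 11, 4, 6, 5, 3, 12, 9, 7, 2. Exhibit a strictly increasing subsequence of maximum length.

1, 8, 11, 12

Patience tails give the LIS length; then backtrack through the dp parents:
10 → extends → [10]
1 → replaces 10 → [1]
8 → extends → [1, 8]
11 → extends → [1, 8, 11]
4 → replaces 8 → [1, 4, 11]
6 → replaces 11 → [1, 4, 6]
5 → replaces 6 → [1, 4, 5]
3 → replaces 4 → [1, 3, 5]
12 → extends → [1, 3, 5, 12]
9 → replaces 12 → [1, 3, 5, 9]
7 → replaces 9 → [1, 3, 5, 7]
2 → replaces 3 → [1, 2, 5, 7]
Length 4; one witness is 1, 8, 11, 12.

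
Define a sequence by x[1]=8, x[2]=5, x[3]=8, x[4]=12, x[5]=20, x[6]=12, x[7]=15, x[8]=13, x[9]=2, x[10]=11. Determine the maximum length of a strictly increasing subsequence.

Track the smallest tail for each achievable length (strict):
8 → extends → [8]
5 → replaces 8 → [5]
8 → extends → [5, 8]
12 → extends → [5, 8, 12]
20 → extends → [5, 8, 12, 20]
12 → already a tail → [5, 8, 12, 20]
15 → replaces 20 → [5, 8, 12, 15]
13 → replaces 15 → [5, 8, 12, 13]
2 → replaces 5 → [2, 8, 12, 13]
11 → replaces 12 → [2, 8, 11, 13]
Four tails, so the longest strictly increasing subsequence has length 4 (e.g. 5, 8, 12, 20).

4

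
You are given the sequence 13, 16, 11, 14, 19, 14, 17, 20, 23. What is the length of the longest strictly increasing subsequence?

Track the smallest tail for each achievable length (strict):
13 → extends → [13]
16 → extends → [13, 16]
11 → replaces 13 → [11, 16]
14 → replaces 16 → [11, 14]
19 → extends → [11, 14, 19]
14 → already a tail → [11, 14, 19]
17 → replaces 19 → [11, 14, 17]
20 → extends → [11, 14, 17, 20]
23 → extends → [11, 14, 17, 20, 23]
Five tails, so the longest strictly increasing subsequence has length 5 (e.g. 13, 16, 19, 20, 23).

5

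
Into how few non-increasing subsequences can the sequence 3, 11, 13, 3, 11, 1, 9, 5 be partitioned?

3

The minimum number of non-increasing subsequences covering a sequence equals the length of its longest strictly increasing subsequence.
LIS length is 3 (e.g. 3, 11, 13), so 3 piles are needed.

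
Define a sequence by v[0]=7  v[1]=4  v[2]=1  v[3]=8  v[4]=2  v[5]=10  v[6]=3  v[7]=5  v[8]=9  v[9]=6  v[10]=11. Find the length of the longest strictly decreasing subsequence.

Negate each value so 'decreasing' becomes 'increasing', then run patience tails on the negated sequence:
-7 → extends → [-7]
-4 → extends → [-7, -4]
-1 → extends → [-7, -4, -1]
-8 → replaces -7 → [-8, -4, -1]
-2 → replaces -1 → [-8, -4, -2]
-10 → replaces -8 → [-10, -4, -2]
-3 → replaces -2 → [-10, -4, -3]
-5 → replaces -4 → [-10, -5, -3]
-9 → replaces -5 → [-10, -9, -3]
-6 → replaces -3 → [-10, -9, -6]
-11 → replaces -10 → [-11, -9, -6]
Three tails, so the longest strictly decreasing subsequence of the original has length 3.

3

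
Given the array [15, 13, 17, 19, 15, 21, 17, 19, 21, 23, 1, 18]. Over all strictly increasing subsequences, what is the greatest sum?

Let S[i] be the best sum of a strictly increasing subsequence ending at i:
i:       1   2   3   4   5   6   7   8   9  10  11  12
a[i]:   15  13  17  19  15  21  17  19  21  23   1  18
S:      15  13  32  51  28  72  45  64  85 108   1  63
Maximum is 108 (e.g. 13 + 15 + 17 + 19 + 21 + 23).

108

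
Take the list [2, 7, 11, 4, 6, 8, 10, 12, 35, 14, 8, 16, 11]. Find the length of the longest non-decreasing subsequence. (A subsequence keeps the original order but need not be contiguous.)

Let dp[i] be the length of the longest such subsequence ending at index i:
i:      1  2  3  4  5  6  7  8  9 10 11 12 13
a[i]:   2  7 11  4  6  8 10 12 35 14  8 16 11
dp:     1  2  3  2  3  4  5  6  7  7  5  8  6
Maximum dp value is 8.

8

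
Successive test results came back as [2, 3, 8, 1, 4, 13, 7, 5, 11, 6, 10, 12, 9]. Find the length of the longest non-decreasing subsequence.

Track the smallest tail for each achievable length (allowing ties):
2 → extends → [2]
3 → extends → [2, 3]
8 → extends → [2, 3, 8]
1 → replaces 2 → [1, 3, 8]
4 → replaces 8 → [1, 3, 4]
13 → extends → [1, 3, 4, 13]
7 → replaces 13 → [1, 3, 4, 7]
5 → replaces 7 → [1, 3, 4, 5]
11 → extends → [1, 3, 4, 5, 11]
6 → replaces 11 → [1, 3, 4, 5, 6]
10 → extends → [1, 3, 4, 5, 6, 10]
12 → extends → [1, 3, 4, 5, 6, 10, 12]
9 → replaces 10 → [1, 3, 4, 5, 6, 9, 12]
Seven tails, so the longest non-decreasing subsequence has length 7 (e.g. 2, 3, 4, 5, 6, 10, 12).

7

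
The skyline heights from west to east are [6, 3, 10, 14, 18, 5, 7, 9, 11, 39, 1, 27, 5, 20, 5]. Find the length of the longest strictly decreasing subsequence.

Negate each value so 'decreasing' becomes 'increasing', then run patience tails on the negated sequence:
-6 → extends → [-6]
-3 → extends → [-6, -3]
-10 → replaces -6 → [-10, -3]
-14 → replaces -10 → [-14, -3]
-18 → replaces -14 → [-18, -3]
-5 → replaces -3 → [-18, -5]
-7 → replaces -5 → [-18, -7]
-9 → replaces -7 → [-18, -9]
-11 → replaces -9 → [-18, -11]
-39 → replaces -18 → [-39, -11]
-1 → extends → [-39, -11, -1]
-27 → replaces -11 → [-39, -27, -1]
-5 → replaces -1 → [-39, -27, -5]
-20 → replaces -5 → [-39, -27, -20]
-5 → extends → [-39, -27, -20, -5]
Four tails, so the longest strictly decreasing subsequence of the original has length 4.

4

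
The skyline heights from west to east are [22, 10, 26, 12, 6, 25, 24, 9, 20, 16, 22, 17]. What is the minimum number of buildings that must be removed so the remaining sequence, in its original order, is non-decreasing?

Fewest deletions = n − (longest non-decreasing subsequence).
i:      1  2  3  4  5  6  7  8  9 10 11 12
a[i]:  22 10 26 12  6 25 24  9 20 16 22 17
dp:     1  1  2  2  1  3  3  2  3  3  4  4
max dp = 4, so deletions = 12 − 4 = 8.

8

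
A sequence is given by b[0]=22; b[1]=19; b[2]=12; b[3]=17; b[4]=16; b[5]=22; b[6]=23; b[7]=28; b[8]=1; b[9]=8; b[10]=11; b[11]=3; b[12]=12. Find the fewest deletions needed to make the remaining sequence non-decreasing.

8

Fewest deletions = n − (longest non-decreasing subsequence).
Patience tails:
22 → extends → [22]
19 → replaces 22 → [19]
12 → replaces 19 → [12]
17 → extends → [12, 17]
16 → replaces 17 → [12, 16]
22 → extends → [12, 16, 22]
23 → extends → [12, 16, 22, 23]
28 → extends → [12, 16, 22, 23, 28]
1 → replaces 12 → [1, 16, 22, 23, 28]
8 → replaces 16 → [1, 8, 22, 23, 28]
11 → replaces 22 → [1, 8, 11, 23, 28]
3 → replaces 8 → [1, 3, 11, 23, 28]
12 → replaces 23 → [1, 3, 11, 12, 28]
Longest non-decreasing subsequence has length 5, so deletions = 13 − 5 = 8.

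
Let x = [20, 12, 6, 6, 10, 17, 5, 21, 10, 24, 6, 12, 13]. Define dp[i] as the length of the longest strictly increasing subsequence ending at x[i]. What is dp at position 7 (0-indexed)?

4

dp[i] = 1 + max{dp[j] : j<i, x[j]<x[i]} (or 1 if no such j):
i:      0  1  2  3  4  5  6  7  8  9 10 11 12
x[i]:  20 12  6  6 10 17  5 21 10 24  6 12 13
dp:     1  1  1  1  2  3  1  4  2  5  2  3  4
At index 7 the value is 4.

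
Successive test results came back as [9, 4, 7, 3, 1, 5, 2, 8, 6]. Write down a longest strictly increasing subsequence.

Patience tails give the LIS length; then backtrack through the dp parents:
9 → extends → [9]
4 → replaces 9 → [4]
7 → extends → [4, 7]
3 → replaces 4 → [3, 7]
1 → replaces 3 → [1, 7]
5 → replaces 7 → [1, 5]
2 → replaces 5 → [1, 2]
8 → extends → [1, 2, 8]
6 → replaces 8 → [1, 2, 6]
Length 3; one witness is 4, 7, 8.

4, 7, 8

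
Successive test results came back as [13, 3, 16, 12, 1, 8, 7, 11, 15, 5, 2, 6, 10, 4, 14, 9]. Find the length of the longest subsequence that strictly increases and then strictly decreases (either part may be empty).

inc[i] = longest strictly increasing subsequence ending at i; dec[i] = longest strictly decreasing subsequence starting at i:
i:      1  2  3  4  5  6  7  8  9 10 11 12 13 14 15 16
a[i]:  13  3 16 12  1  8  7 11 15  5  2  6 10  4 14  9
inc:    1  1  2  2  1  2  2  3  4  2  2  3  4  3  5  4
dec:    6  2  6  5  1  4  3  3  3  2  1  2  2  1  2  1
Best peak at i=3 (value 16): inc=2, dec=6, length 2+6−1 = 7.

7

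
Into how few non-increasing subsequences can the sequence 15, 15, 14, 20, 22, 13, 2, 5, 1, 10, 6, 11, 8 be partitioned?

4

Place each on the leftmost legal pile:
15 → new pile 1 (tops now [15])
15 → pile 1 (tops now [15])
14 → pile 1 (tops now [14])
20 → new pile 2 (tops now [14, 20])
22 → new pile 3 (tops now [14, 20, 22])
13 → pile 1 (tops now [13, 20, 22])
2 → pile 1 (tops now [2, 20, 22])
5 → pile 2 (tops now [2, 5, 22])
1 → pile 1 (tops now [1, 5, 22])
10 → pile 3 (tops now [1, 5, 10])
6 → pile 3 (tops now [1, 5, 6])
11 → new pile 4 (tops now [1, 5, 6, 11])
8 → pile 4 (tops now [1, 5, 6, 8])
Four piles.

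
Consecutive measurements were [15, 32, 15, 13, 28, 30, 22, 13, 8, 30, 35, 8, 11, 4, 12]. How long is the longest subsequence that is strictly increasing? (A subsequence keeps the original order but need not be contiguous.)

Track the smallest tail for each achievable length (strict):
15 → extends → [15]
32 → extends → [15, 32]
15 → already a tail → [15, 32]
13 → replaces 15 → [13, 32]
28 → replaces 32 → [13, 28]
30 → extends → [13, 28, 30]
22 → replaces 28 → [13, 22, 30]
13 → already a tail → [13, 22, 30]
8 → replaces 13 → [8, 22, 30]
30 → already a tail → [8, 22, 30]
35 → extends → [8, 22, 30, 35]
8 → already a tail → [8, 22, 30, 35]
11 → replaces 22 → [8, 11, 30, 35]
4 → replaces 8 → [4, 11, 30, 35]
12 → replaces 30 → [4, 11, 12, 35]
Four tails, so the longest strictly increasing subsequence has length 4 (e.g. 15, 28, 30, 35).

4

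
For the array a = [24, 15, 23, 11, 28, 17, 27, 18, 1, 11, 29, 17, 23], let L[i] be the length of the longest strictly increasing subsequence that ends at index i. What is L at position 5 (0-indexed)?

2

dp[i] = 1 + max{dp[j] : j<i, a[j]<a[i]} (or 1 if no such j):
i:      0  1  2  3  4  5  6  7  8  9 10 11 12
a[i]:  24 15 23 11 28 17 27 18  1 11 29 17 23
dp:     1  1  2  1  3  2  3  3  1  2  4  3  4
At index 5 the value is 2.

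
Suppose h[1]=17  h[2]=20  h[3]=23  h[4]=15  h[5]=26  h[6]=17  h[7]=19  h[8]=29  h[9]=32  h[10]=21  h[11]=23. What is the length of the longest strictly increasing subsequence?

Track the smallest tail for each achievable length (strict):
17 → extends → [17]
20 → extends → [17, 20]
23 → extends → [17, 20, 23]
15 → replaces 17 → [15, 20, 23]
26 → extends → [15, 20, 23, 26]
17 → replaces 20 → [15, 17, 23, 26]
19 → replaces 23 → [15, 17, 19, 26]
29 → extends → [15, 17, 19, 26, 29]
32 → extends → [15, 17, 19, 26, 29, 32]
21 → replaces 26 → [15, 17, 19, 21, 29, 32]
23 → replaces 29 → [15, 17, 19, 21, 23, 32]
Six tails, so the longest strictly increasing subsequence has length 6 (e.g. 17, 20, 23, 26, 29, 32).

6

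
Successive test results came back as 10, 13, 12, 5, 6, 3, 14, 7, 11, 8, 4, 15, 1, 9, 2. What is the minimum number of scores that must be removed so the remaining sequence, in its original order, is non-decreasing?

Fewest deletions = n − (longest non-decreasing subsequence).
Patience tails:
10 → extends → [10]
13 → extends → [10, 13]
12 → replaces 13 → [10, 12]
5 → replaces 10 → [5, 12]
6 → replaces 12 → [5, 6]
3 → replaces 5 → [3, 6]
14 → extends → [3, 6, 14]
7 → replaces 14 → [3, 6, 7]
11 → extends → [3, 6, 7, 11]
8 → replaces 11 → [3, 6, 7, 8]
4 → replaces 6 → [3, 4, 7, 8]
15 → extends → [3, 4, 7, 8, 15]
1 → replaces 3 → [1, 4, 7, 8, 15]
9 → replaces 15 → [1, 4, 7, 8, 9]
2 → replaces 4 → [1, 2, 7, 8, 9]
Longest non-decreasing subsequence has length 5, so deletions = 15 − 5 = 10.

10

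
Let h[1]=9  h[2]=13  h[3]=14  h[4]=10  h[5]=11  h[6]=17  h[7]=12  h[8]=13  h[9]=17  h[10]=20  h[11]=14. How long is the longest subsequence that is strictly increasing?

Track the smallest tail for each achievable length (strict):
9 → extends → [9]
13 → extends → [9, 13]
14 → extends → [9, 13, 14]
10 → replaces 13 → [9, 10, 14]
11 → replaces 14 → [9, 10, 11]
17 → extends → [9, 10, 11, 17]
12 → replaces 17 → [9, 10, 11, 12]
13 → extends → [9, 10, 11, 12, 13]
17 → extends → [9, 10, 11, 12, 13, 17]
20 → extends → [9, 10, 11, 12, 13, 17, 20]
14 → replaces 17 → [9, 10, 11, 12, 13, 14, 20]
Seven tails, so the longest strictly increasing subsequence has length 7 (e.g. 9, 10, 11, 12, 13, 17, 20).

7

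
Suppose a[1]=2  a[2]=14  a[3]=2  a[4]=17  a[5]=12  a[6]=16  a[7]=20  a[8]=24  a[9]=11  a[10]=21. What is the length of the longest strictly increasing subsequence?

5

Track the smallest tail for each achievable length (strict):
2 → extends → [2]
14 → extends → [2, 14]
2 → already a tail → [2, 14]
17 → extends → [2, 14, 17]
12 → replaces 14 → [2, 12, 17]
16 → replaces 17 → [2, 12, 16]
20 → extends → [2, 12, 16, 20]
24 → extends → [2, 12, 16, 20, 24]
11 → replaces 12 → [2, 11, 16, 20, 24]
21 → replaces 24 → [2, 11, 16, 20, 21]
Five tails, so the longest strictly increasing subsequence has length 5 (e.g. 2, 14, 17, 20, 24).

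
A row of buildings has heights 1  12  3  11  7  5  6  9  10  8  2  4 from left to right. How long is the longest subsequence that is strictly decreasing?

Negate each value so 'decreasing' becomes 'increasing', then run patience tails on the negated sequence:
-1 → extends → [-1]
-12 → replaces -1 → [-12]
-3 → extends → [-12, -3]
-11 → replaces -3 → [-12, -11]
-7 → extends → [-12, -11, -7]
-5 → extends → [-12, -11, -7, -5]
-6 → replaces -5 → [-12, -11, -7, -6]
-9 → replaces -7 → [-12, -11, -9, -6]
-10 → replaces -9 → [-12, -11, -10, -6]
-8 → replaces -6 → [-12, -11, -10, -8]
-2 → extends → [-12, -11, -10, -8, -2]
-4 → replaces -2 → [-12, -11, -10, -8, -4]
Five tails, so the longest strictly decreasing subsequence of the original has length 5.

5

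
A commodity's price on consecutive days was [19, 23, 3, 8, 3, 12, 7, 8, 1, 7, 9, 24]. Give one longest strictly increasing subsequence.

Patience tails give the LIS length; then backtrack through the dp parents:
19 → extends → [19]
23 → extends → [19, 23]
3 → replaces 19 → [3, 23]
8 → replaces 23 → [3, 8]
3 → already a tail → [3, 8]
12 → extends → [3, 8, 12]
7 → replaces 8 → [3, 7, 12]
8 → replaces 12 → [3, 7, 8]
1 → replaces 3 → [1, 7, 8]
7 → already a tail → [1, 7, 8]
9 → extends → [1, 7, 8, 9]
24 → extends → [1, 7, 8, 9, 24]
Length 5; one witness is 3, 7, 8, 9, 24.

3, 7, 8, 9, 24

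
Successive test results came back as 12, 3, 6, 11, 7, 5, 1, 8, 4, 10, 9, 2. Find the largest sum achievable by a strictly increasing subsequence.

34

Let S[i] be the best sum of a strictly increasing subsequence ending at i:
i:      1  2  3  4  5  6  7  8  9 10 11 12
a[i]:  12  3  6 11  7  5  1  8  4 10  9  2
S:     12  3  9 20 16  8  1 24  7 34 33  3
Maximum is 34 (e.g. 3 + 6 + 7 + 8 + 10).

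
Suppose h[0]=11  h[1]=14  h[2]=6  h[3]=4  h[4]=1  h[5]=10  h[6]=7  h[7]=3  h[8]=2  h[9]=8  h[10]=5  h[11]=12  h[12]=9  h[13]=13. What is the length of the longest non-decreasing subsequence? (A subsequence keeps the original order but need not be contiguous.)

5

Let dp[i] be the length of the longest such subsequence ending at index i:
i:      0  1  2  3  4  5  6  7  8  9 10 11 12 13
h[i]:  11 14  6  4  1 10  7  3  2  8  5 12  9 13
dp:     1  2  1  1  1  2  2  2  2  3  3  4  4  5
Maximum dp value is 5.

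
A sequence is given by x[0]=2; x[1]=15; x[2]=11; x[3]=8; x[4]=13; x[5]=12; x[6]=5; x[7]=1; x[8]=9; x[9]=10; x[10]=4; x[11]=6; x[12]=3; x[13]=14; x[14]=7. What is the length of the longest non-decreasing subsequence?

5

Track the smallest tail for each achievable length (allowing ties):
2 → extends → [2]
15 → extends → [2, 15]
11 → replaces 15 → [2, 11]
8 → replaces 11 → [2, 8]
13 → extends → [2, 8, 13]
12 → replaces 13 → [2, 8, 12]
5 → replaces 8 → [2, 5, 12]
1 → replaces 2 → [1, 5, 12]
9 → replaces 12 → [1, 5, 9]
10 → extends → [1, 5, 9, 10]
4 → replaces 5 → [1, 4, 9, 10]
6 → replaces 9 → [1, 4, 6, 10]
3 → replaces 4 → [1, 3, 6, 10]
14 → extends → [1, 3, 6, 10, 14]
7 → replaces 10 → [1, 3, 6, 7, 14]
Five tails, so the longest non-decreasing subsequence has length 5 (e.g. 2, 8, 9, 10, 14).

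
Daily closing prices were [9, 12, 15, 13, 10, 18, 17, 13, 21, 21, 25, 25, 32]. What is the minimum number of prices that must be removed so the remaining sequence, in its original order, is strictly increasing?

Fewest deletions = n − (longest strictly increasing subsequence).
i:      1  2  3  4  5  6  7  8  9 10 11 12 13
a[i]:   9 12 15 13 10 18 17 13 21 21 25 25 32
dp:     1  2  3  3  2  4  4  3  5  5  6  6  7
max dp = 7, so deletions = 13 − 7 = 6.

6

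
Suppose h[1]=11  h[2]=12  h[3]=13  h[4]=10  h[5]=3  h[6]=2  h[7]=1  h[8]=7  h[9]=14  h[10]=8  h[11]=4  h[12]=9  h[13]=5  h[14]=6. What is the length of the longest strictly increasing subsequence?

4

Let dp[i] be the length of the longest such subsequence ending at index i:
i:      1  2  3  4  5  6  7  8  9 10 11 12 13 14
h[i]:  11 12 13 10  3  2  1  7 14  8  4  9  5  6
dp:     1  2  3  1  1  1  1  2  4  3  2  4  3  4
Maximum dp value is 4.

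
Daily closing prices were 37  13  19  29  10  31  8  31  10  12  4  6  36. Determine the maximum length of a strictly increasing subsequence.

5

Let dp[i] be the length of the longest such subsequence ending at index i:
i:      1  2  3  4  5  6  7  8  9 10 11 12 13
a[i]:  37 13 19 29 10 31  8 31 10 12  4  6 36
dp:     1  1  2  3  1  4  1  4  2  3  1  2  5
Maximum dp value is 5.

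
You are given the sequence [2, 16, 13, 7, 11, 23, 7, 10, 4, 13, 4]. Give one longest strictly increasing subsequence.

2, 7, 11, 23

Patience tails give the LIS length; then backtrack through the dp parents:
2 → extends → [2]
16 → extends → [2, 16]
13 → replaces 16 → [2, 13]
7 → replaces 13 → [2, 7]
11 → extends → [2, 7, 11]
23 → extends → [2, 7, 11, 23]
7 → already a tail → [2, 7, 11, 23]
10 → replaces 11 → [2, 7, 10, 23]
4 → replaces 7 → [2, 4, 10, 23]
13 → replaces 23 → [2, 4, 10, 13]
4 → already a tail → [2, 4, 10, 13]
Length 4; one witness is 2, 7, 11, 23.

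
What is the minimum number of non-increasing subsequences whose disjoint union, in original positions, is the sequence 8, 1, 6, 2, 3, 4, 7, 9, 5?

Place each on the leftmost legal pile:
8 → new pile 1 (tops now [8])
1 → pile 1 (tops now [1])
6 → new pile 2 (tops now [1, 6])
2 → pile 2 (tops now [1, 2])
3 → new pile 3 (tops now [1, 2, 3])
4 → new pile 4 (tops now [1, 2, 3, 4])
7 → new pile 5 (tops now [1, 2, 3, 4, 7])
9 → new pile 6 (tops now [1, 2, 3, 4, 7, 9])
5 → pile 5 (tops now [1, 2, 3, 4, 5, 9])
Six piles.

6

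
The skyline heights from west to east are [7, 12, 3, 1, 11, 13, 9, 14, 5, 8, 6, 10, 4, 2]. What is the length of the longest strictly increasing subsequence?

4

Let dp[i] be the length of the longest such subsequence ending at index i:
i:      1  2  3  4  5  6  7  8  9 10 11 12 13 14
a[i]:   7 12  3  1 11 13  9 14  5  8  6 10  4  2
dp:     1  2  1  1  2  3  2  4  2  3  3  4  2  2
Maximum dp value is 4.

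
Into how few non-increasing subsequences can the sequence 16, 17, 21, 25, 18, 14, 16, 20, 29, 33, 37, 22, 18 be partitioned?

7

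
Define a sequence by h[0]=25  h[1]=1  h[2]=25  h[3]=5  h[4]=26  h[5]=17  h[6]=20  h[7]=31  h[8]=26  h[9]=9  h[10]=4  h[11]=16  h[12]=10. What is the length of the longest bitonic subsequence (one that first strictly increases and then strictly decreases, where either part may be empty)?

inc[i] = longest strictly increasing subsequence ending at i; dec[i] = longest strictly decreasing subsequence starting at i:
i:      0  1  2  3  4  5  6  7  8  9 10 11 12
h[i]:  25  1 25  5 26 17 20 31 26  9  4 16 10
inc:    1  1  2  2  3  3  4  5  5  3  2  4  4
dec:    4  1  4  2  4  3  3  4  3  2  1  2  1
Best peak at i=7 (value 31): inc=5, dec=4, length 5+4−1 = 8.

8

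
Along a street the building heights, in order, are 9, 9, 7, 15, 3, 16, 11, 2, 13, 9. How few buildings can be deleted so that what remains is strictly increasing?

7

Fewest deletions = n − (longest strictly increasing subsequence).
i:      1  2  3  4  5  6  7  8  9 10
a[i]:   9  9  7 15  3 16 11  2 13  9
dp:     1  1  1  2  1  3  2  1  3  2
max dp = 3, so deletions = 10 − 3 = 7.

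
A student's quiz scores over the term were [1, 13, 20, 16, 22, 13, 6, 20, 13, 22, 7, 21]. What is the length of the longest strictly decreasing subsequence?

Let dp[i] be the longest strictly decreasing subsequence ending at i:
i:      1  2  3  4  5  6  7  8  9 10 11 12
a[i]:   1 13 20 16 22 13  6 20 13 22  7 21
dp:     1  1  1  2  1  3  4  2  3  1  4  2
Maximum is 4.

4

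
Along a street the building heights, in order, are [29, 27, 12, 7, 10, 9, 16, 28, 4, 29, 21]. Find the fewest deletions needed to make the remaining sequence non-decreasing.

6

Fewest deletions = n − (longest non-decreasing subsequence).
Patience tails:
29 → extends → [29]
27 → replaces 29 → [27]
12 → replaces 27 → [12]
7 → replaces 12 → [7]
10 → extends → [7, 10]
9 → replaces 10 → [7, 9]
16 → extends → [7, 9, 16]
28 → extends → [7, 9, 16, 28]
4 → replaces 7 → [4, 9, 16, 28]
29 → extends → [4, 9, 16, 28, 29]
21 → replaces 28 → [4, 9, 16, 21, 29]
Longest non-decreasing subsequence has length 5, so deletions = 11 − 5 = 6.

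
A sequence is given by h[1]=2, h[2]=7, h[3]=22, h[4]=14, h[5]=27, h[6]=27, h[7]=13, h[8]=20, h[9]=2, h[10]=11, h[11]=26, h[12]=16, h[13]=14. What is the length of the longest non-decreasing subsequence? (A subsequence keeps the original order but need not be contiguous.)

Track the smallest tail for each achievable length (allowing ties):
2 → extends → [2]
7 → extends → [2, 7]
22 → extends → [2, 7, 22]
14 → replaces 22 → [2, 7, 14]
27 → extends → [2, 7, 14, 27]
27 → extends → [2, 7, 14, 27, 27]
13 → replaces 14 → [2, 7, 13, 27, 27]
20 → replaces 27 → [2, 7, 13, 20, 27]
2 → replaces 7 → [2, 2, 13, 20, 27]
11 → replaces 13 → [2, 2, 11, 20, 27]
26 → replaces 27 → [2, 2, 11, 20, 26]
16 → replaces 20 → [2, 2, 11, 16, 26]
14 → replaces 16 → [2, 2, 11, 14, 26]
Five tails, so the longest non-decreasing subsequence has length 5 (e.g. 2, 7, 22, 27, 27).

5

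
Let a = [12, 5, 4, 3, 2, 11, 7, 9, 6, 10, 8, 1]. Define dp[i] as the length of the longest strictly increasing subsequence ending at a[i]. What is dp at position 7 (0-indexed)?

3

dp[i] = 1 + max{dp[j] : j<i, a[j]<a[i]} (or 1 if no such j):
i:      0  1  2  3  4  5  6  7  8  9 10 11
a[i]:  12  5  4  3  2 11  7  9  6 10  8  1
dp:     1  1  1  1  1  2  2  3  2  4  3  1
At index 7 the value is 3.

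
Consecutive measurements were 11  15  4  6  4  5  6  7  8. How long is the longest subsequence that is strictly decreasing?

Negate each value so 'decreasing' becomes 'increasing', then run patience tails on the negated sequence:
-11 → extends → [-11]
-15 → replaces -11 → [-15]
-4 → extends → [-15, -4]
-6 → replaces -4 → [-15, -6]
-4 → extends → [-15, -6, -4]
-5 → replaces -4 → [-15, -6, -5]
-6 → already a tail → [-15, -6, -5]
-7 → replaces -6 → [-15, -7, -5]
-8 → replaces -7 → [-15, -8, -5]
Three tails, so the longest strictly decreasing subsequence of the original has length 3.

3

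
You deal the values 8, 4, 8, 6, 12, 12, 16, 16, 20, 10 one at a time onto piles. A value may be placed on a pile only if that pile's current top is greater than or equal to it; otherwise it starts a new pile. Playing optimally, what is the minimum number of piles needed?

The minimum number of non-increasing subsequences covering a sequence equals the length of its longest strictly increasing subsequence.
LIS length is 5 (e.g. 4, 8, 12, 16, 20), so 5 piles are needed.

5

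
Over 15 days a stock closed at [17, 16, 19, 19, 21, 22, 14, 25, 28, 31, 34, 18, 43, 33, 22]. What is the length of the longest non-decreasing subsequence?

Track the smallest tail for each achievable length (allowing ties):
17 → extends → [17]
16 → replaces 17 → [16]
19 → extends → [16, 19]
19 → extends → [16, 19, 19]
21 → extends → [16, 19, 19, 21]
22 → extends → [16, 19, 19, 21, 22]
14 → replaces 16 → [14, 19, 19, 21, 22]
25 → extends → [14, 19, 19, 21, 22, 25]
28 → extends → [14, 19, 19, 21, 22, 25, 28]
31 → extends → [14, 19, 19, 21, 22, 25, 28, 31]
34 → extends → [14, 19, 19, 21, 22, 25, 28, 31, 34]
18 → replaces 19 → [14, 18, 19, 21, 22, 25, 28, 31, 34]
43 → extends → [14, 18, 19, 21, 22, 25, 28, 31, 34, 43]
33 → replaces 34 → [14, 18, 19, 21, 22, 25, 28, 31, 33, 43]
22 → replaces 25 → [14, 18, 19, 21, 22, 22, 28, 31, 33, 43]
Ten tails, so the longest non-decreasing subsequence has length 10 (e.g. 17, 19, 19, 21, 22, 25, 28, 31, 34, 43).

10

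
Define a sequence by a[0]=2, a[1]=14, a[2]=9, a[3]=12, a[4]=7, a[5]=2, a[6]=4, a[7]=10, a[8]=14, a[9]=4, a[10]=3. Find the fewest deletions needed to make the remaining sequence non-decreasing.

6

Fewest deletions = n − (longest non-decreasing subsequence).
i:      0  1  2  3  4  5  6  7  8  9 10
a[i]:   2 14  9 12  7  2  4 10 14  4  3
dp:     1  2  2  3  2  2  3  4  5  4  3
max dp = 5, so deletions = 11 − 5 = 6.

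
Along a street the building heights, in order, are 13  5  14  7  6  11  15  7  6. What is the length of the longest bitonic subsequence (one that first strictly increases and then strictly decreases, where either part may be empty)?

inc[i] = longest strictly increasing subsequence ending at i; dec[i] = longest strictly decreasing subsequence starting at i:
i:      1  2  3  4  5  6  7  8  9
a[i]:  13  5 14  7  6 11 15  7  6
inc:    1  1  2  2  2  3  4  3  2
dec:    4  1  4  2  1  3  3  2  1
Best peak at i=7 (value 15): inc=4, dec=3, length 4+3−1 = 6.

6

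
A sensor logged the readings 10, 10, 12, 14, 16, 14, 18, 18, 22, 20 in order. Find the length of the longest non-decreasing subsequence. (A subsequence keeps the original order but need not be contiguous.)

8

Track the smallest tail for each achievable length (allowing ties):
10 → extends → [10]
10 → extends → [10, 10]
12 → extends → [10, 10, 12]
14 → extends → [10, 10, 12, 14]
16 → extends → [10, 10, 12, 14, 16]
14 → replaces 16 → [10, 10, 12, 14, 14]
18 → extends → [10, 10, 12, 14, 14, 18]
18 → extends → [10, 10, 12, 14, 14, 18, 18]
22 → extends → [10, 10, 12, 14, 14, 18, 18, 22]
20 → replaces 22 → [10, 10, 12, 14, 14, 18, 18, 20]
Eight tails, so the longest non-decreasing subsequence has length 8 (e.g. 10, 10, 12, 14, 16, 18, 18, 22).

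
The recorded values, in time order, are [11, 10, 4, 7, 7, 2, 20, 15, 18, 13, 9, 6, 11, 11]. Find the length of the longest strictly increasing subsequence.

Let dp[i] be the length of the longest such subsequence ending at index i:
i:      1  2  3  4  5  6  7  8  9 10 11 12 13 14
a[i]:  11 10  4  7  7  2 20 15 18 13  9  6 11 11
dp:     1  1  1  2  2  1  3  3  4  3  3  2  4  4
Maximum dp value is 4.

4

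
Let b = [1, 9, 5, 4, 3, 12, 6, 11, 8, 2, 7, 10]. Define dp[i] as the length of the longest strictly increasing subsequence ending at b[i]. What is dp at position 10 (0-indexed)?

dp[i] = 1 + max{dp[j] : j<i, b[j]<b[i]} (or 1 if no such j):
i:      0  1  2  3  4  5  6  7  8  9 10 11
b[i]:   1  9  5  4  3 12  6 11  8  2  7 10
dp:     1  2  2  2  2  3  3  4  4  2  4  5
At index 10 the value is 4.

4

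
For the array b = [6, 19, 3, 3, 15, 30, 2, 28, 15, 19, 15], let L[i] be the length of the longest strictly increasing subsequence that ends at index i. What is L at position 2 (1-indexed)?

dp[i] = 1 + max{dp[j] : j<i, b[j]<b[i]} (or 1 if no such j):
i:      1  2  3  4  5  6  7  8  9 10 11
b[i]:   6 19  3  3 15 30  2 28 15 19 15
dp:     1  2  1  1  2  3  1  3  2  3  2
At index 2 the value is 2.

2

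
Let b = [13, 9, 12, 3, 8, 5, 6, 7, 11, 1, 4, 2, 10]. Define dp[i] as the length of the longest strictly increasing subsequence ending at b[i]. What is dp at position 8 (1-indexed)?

4

dp[i] = 1 + max{dp[j] : j<i, b[j]<b[i]} (or 1 if no such j):
i:      1  2  3  4  5  6  7  8  9 10 11 12 13
b[i]:  13  9 12  3  8  5  6  7 11  1  4  2 10
dp:     1  1  2  1  2  2  3  4  5  1  2  2  5
At index 8 the value is 4.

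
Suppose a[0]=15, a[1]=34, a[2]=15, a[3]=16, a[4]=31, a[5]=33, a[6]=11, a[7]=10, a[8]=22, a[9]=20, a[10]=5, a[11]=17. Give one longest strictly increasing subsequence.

Patience tails give the LIS length; then backtrack through the dp parents:
15 → extends → [15]
34 → extends → [15, 34]
15 → already a tail → [15, 34]
16 → replaces 34 → [15, 16]
31 → extends → [15, 16, 31]
33 → extends → [15, 16, 31, 33]
11 → replaces 15 → [11, 16, 31, 33]
10 → replaces 11 → [10, 16, 31, 33]
22 → replaces 31 → [10, 16, 22, 33]
20 → replaces 22 → [10, 16, 20, 33]
5 → replaces 10 → [5, 16, 20, 33]
17 → replaces 20 → [5, 16, 17, 33]
Length 4; one witness is 15, 16, 31, 33.

15, 16, 31, 33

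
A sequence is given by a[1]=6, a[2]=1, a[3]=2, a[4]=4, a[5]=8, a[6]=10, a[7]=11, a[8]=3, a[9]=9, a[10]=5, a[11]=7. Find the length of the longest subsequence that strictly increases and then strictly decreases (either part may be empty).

8

inc[i] = longest strictly increasing subsequence ending at i; dec[i] = longest strictly decreasing subsequence starting at i:
i:      1  2  3  4  5  6  7  8  9 10 11
a[i]:   6  1  2  4  8 10 11  3  9  5  7
inc:    1  1  2  3  4  5  6  3  5  4  5
dec:    3  1  1  2  2  3  3  1  2  1  1
Best peak at i=7 (value 11): inc=6, dec=3, length 6+3−1 = 8.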